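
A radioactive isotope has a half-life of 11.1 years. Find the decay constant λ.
λ = ln(2)/t½ = 0.06245 year⁻¹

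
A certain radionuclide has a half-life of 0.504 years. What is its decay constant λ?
λ = ln(2)/t½ = 1.375 year⁻¹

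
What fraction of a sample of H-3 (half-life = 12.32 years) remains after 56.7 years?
N/N₀ = (1/2)^(t/t½) = 0.04117 = 4.12%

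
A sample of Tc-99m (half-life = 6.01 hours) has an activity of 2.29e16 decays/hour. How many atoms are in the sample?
N = A/λ = 1.986e17 atoms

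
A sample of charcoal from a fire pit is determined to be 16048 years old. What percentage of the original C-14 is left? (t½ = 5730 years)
N/N₀ = (1/2)^(t/t½) = 0.1435 = 14.4%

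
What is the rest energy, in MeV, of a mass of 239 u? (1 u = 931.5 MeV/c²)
E = mc² = 2.226e5 MeV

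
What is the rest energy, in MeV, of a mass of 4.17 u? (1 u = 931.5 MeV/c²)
E = mc² = 3884 MeV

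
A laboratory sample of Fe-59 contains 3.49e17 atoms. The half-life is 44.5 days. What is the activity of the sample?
A = λN = 5.436e15 decays/day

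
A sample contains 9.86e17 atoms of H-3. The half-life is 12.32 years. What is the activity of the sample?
A = λN = 5.547e16 decays/year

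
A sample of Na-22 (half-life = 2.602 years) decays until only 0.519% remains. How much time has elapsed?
t = t½ × log₂(N₀/N) = 19.75 years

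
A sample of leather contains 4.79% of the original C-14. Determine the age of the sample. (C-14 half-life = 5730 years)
Age = t½ × log₂(1/ratio) = 25120 years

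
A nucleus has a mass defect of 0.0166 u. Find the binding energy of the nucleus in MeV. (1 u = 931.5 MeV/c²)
B.E. = Δm × 931.5 = 15.46 MeV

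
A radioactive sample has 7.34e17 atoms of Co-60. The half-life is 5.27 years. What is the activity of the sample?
A = λN = 9.654e16 decays/year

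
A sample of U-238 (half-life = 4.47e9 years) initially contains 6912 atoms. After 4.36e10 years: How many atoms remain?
N = N₀(1/2)^(t/t½) = 8.005 atoms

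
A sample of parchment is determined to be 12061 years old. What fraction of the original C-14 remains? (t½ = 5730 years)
N/N₀ = (1/2)^(t/t½) = 0.2325 = 23.2%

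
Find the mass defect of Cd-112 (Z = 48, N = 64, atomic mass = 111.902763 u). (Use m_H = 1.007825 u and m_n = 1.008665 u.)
Δm = Z·m_H + N·m_n − M = 1.027 u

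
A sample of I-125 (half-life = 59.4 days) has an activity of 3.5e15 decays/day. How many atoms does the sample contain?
N = A/λ = 2.999e17 atoms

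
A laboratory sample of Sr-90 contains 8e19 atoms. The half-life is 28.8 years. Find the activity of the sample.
A = λN = 1.925e18 decays/year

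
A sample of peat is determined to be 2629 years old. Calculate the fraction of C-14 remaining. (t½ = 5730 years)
N/N₀ = (1/2)^(t/t½) = 0.7276 = 72.8%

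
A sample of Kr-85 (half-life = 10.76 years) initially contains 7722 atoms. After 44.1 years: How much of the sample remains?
N = N₀(1/2)^(t/t½) = 450.8 atoms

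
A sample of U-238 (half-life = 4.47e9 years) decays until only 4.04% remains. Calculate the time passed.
t = t½ × log₂(N₀/N) = 2.069e10 years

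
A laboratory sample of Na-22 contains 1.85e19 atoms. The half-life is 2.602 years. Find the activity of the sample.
A = λN = 4.928e18 decays/year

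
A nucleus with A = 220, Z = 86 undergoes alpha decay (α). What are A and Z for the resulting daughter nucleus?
Daughter: A = 216, Z = 84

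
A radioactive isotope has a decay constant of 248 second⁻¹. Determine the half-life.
t½ = ln(2)/λ = 0.002795 seconds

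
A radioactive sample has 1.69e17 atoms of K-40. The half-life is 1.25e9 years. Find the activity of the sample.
A = λN = 9.371e7 decays/year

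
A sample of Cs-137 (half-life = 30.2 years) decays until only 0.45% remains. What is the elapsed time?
t = t½ × log₂(N₀/N) = 235.4 years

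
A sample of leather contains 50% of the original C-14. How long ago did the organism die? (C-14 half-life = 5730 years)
Age = t½ × log₂(1/ratio) = 5730 years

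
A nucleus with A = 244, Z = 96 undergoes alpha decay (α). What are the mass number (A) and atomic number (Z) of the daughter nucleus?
Daughter: A = 240, Z = 94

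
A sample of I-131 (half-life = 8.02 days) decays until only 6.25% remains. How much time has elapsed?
t = t½ × log₂(N₀/N) = 32.08 days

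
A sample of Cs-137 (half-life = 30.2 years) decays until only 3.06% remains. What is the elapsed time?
t = t½ × log₂(N₀/N) = 151.9 years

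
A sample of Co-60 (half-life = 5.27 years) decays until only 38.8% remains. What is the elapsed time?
t = t½ × log₂(N₀/N) = 7.198 years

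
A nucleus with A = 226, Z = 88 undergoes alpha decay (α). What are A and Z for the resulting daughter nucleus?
Daughter: A = 222, Z = 86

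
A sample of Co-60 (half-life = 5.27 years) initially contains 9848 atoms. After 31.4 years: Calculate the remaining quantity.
N = N₀(1/2)^(t/t½) = 158.4 atoms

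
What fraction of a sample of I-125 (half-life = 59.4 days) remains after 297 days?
N/N₀ = (1/2)^(t/t½) = 0.03125 = 3.12%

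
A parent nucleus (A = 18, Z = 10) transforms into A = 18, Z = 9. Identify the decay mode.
ΔA = 0, ΔZ = -1 ⇒ beta-plus decay (β⁺) or electron capture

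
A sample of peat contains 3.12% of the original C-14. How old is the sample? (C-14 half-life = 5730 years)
Age = t½ × log₂(1/ratio) = 28660 years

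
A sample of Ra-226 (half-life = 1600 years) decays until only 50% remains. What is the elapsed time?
t = t½ × log₂(N₀/N) = 1600 years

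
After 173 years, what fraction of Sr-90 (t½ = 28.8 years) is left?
N/N₀ = (1/2)^(t/t½) = 0.01555 = 1.55%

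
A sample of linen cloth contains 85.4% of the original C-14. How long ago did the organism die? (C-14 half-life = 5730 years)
Age = t½ × log₂(1/ratio) = 1305 years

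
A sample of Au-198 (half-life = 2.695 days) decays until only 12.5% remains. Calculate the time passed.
t = t½ × log₂(N₀/N) = 8.085 days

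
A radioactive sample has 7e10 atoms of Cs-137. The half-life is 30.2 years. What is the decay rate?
A = λN = 1.607e9 decays/year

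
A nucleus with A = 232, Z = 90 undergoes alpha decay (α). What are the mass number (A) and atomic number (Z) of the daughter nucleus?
Daughter: A = 228, Z = 88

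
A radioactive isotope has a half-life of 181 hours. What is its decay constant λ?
λ = ln(2)/t½ = 0.00383 hour⁻¹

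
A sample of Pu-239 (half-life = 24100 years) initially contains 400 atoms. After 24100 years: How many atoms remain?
N = N₀(1/2)^(t/t½) = 200 atoms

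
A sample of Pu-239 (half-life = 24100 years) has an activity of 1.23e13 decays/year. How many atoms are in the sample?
N = A/λ = 4.277e17 atoms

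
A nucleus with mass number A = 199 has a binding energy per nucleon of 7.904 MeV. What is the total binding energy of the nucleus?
B.E. = 7.904 × 199 = 1573 MeV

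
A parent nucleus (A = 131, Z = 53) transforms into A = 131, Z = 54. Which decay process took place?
ΔA = 0, ΔZ = +1 ⇒ beta-minus decay (β⁻)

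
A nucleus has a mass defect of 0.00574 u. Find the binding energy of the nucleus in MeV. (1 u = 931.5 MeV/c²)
B.E. = Δm × 931.5 = 5.347 MeV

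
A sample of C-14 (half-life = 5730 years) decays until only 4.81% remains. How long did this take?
t = t½ × log₂(N₀/N) = 25080 years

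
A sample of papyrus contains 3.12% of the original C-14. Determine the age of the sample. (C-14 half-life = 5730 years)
Age = t½ × log₂(1/ratio) = 28660 years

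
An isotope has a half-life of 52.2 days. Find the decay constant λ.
λ = ln(2)/t½ = 0.01328 day⁻¹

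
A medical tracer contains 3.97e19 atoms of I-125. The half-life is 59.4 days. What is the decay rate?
A = λN = 4.633e17 decays/day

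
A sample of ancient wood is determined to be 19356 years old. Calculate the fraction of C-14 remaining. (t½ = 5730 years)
N/N₀ = (1/2)^(t/t½) = 0.09619 = 9.62%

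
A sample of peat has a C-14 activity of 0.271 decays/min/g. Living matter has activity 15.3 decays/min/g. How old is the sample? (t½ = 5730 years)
Age = t½ × log₂(A₀/A) = 33340 years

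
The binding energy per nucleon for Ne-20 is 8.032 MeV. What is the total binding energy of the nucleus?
B.E. = 8.032 × 20 = 160.6 MeV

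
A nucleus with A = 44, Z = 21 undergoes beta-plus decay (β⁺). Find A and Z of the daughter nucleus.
Daughter: A = 44, Z = 20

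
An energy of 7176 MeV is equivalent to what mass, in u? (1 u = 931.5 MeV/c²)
m = E/c² = 7.704 u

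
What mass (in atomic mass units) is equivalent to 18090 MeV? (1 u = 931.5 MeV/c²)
m = E/c² = 19.42 u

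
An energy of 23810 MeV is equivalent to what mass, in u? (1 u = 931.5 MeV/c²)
m = E/c² = 25.56 u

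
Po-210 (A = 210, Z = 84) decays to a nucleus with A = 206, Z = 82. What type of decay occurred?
ΔA = -4, ΔZ = -2 ⇒ alpha decay (α)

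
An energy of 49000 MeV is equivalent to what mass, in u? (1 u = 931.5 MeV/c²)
m = E/c² = 52.6 u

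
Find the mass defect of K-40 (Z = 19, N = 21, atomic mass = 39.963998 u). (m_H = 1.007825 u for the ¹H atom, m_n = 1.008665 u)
Δm = Z·m_H + N·m_n − M = 0.3666 u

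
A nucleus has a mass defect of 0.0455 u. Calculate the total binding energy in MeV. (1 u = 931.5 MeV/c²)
B.E. = Δm × 931.5 = 42.38 MeV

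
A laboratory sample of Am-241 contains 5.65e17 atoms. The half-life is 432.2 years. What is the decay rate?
A = λN = 9.061e14 decays/year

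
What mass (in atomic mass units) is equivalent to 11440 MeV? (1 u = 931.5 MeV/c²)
m = E/c² = 12.28 u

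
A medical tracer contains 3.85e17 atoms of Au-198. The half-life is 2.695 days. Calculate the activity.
A = λN = 9.902e16 decays/day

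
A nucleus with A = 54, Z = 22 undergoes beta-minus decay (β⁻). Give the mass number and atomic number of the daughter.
Daughter: A = 54, Z = 23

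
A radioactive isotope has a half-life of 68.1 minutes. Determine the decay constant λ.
λ = ln(2)/t½ = 0.01018 minute⁻¹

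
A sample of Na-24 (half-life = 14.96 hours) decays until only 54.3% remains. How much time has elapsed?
t = t½ × log₂(N₀/N) = 13.18 hours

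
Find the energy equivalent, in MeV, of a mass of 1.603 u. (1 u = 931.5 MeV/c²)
E = mc² = 1493 MeV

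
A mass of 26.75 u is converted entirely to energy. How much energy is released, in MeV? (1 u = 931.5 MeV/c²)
E = mc² = 24920 MeV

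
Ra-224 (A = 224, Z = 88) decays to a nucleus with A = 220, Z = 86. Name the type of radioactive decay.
ΔA = -4, ΔZ = -2 ⇒ alpha decay (α)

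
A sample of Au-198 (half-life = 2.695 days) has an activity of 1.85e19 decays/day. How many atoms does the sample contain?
N = A/λ = 7.193e19 atoms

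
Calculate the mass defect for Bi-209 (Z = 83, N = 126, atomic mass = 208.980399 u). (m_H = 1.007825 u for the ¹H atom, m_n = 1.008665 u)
Δm = Z·m_H + N·m_n − M = 1.761 u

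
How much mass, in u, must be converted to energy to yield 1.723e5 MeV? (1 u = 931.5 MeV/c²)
m = E/c² = 185 u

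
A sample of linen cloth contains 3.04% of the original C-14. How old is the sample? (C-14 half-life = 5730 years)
Age = t½ × log₂(1/ratio) = 28880 years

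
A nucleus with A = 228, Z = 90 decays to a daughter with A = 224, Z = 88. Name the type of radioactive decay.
ΔA = -4, ΔZ = -2 ⇒ alpha decay (α)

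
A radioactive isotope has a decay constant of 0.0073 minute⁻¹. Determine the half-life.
t½ = ln(2)/λ = 94.95 minutes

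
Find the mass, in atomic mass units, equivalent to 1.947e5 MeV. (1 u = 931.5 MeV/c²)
m = E/c² = 209 u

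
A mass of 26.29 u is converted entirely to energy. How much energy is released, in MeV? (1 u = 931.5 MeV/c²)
E = mc² = 24490 MeV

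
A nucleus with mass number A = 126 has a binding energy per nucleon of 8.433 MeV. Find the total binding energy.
B.E. = 8.433 × 126 = 1063 MeV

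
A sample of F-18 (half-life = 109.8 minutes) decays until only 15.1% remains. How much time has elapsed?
t = t½ × log₂(N₀/N) = 299.5 minutes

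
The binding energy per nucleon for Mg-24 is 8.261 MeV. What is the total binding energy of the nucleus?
B.E. = 8.261 × 24 = 198.3 MeV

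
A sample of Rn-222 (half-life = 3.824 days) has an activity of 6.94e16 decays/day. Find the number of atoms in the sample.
N = A/λ = 3.829e17 atoms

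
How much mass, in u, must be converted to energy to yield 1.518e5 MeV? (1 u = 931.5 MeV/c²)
m = E/c² = 163 u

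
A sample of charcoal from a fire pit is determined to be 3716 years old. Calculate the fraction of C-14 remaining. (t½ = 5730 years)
N/N₀ = (1/2)^(t/t½) = 0.6379 = 63.8%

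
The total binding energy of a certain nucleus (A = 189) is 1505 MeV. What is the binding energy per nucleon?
B.E./A = 1505/189 = 7.963 MeV/nucleon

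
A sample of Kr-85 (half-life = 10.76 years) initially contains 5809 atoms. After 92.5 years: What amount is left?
N = N₀(1/2)^(t/t½) = 15.01 atoms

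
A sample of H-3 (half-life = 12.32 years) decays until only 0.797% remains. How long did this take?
t = t½ × log₂(N₀/N) = 85.89 years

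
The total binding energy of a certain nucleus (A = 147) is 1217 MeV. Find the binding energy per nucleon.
B.E./A = 1217/147 = 8.279 MeV/nucleon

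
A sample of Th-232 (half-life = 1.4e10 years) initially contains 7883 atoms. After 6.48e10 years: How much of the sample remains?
N = N₀(1/2)^(t/t½) = 318.7 atoms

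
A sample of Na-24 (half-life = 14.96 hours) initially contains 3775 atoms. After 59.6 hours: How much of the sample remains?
N = N₀(1/2)^(t/t½) = 238.6 atoms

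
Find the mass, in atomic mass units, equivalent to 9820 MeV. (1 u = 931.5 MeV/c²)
m = E/c² = 10.54 u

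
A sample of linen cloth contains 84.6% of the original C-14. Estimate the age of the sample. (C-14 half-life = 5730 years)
Age = t½ × log₂(1/ratio) = 1382 years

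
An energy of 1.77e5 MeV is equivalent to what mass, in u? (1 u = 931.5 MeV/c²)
m = E/c² = 190 u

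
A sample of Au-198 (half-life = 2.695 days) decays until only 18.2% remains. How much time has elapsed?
t = t½ × log₂(N₀/N) = 6.624 days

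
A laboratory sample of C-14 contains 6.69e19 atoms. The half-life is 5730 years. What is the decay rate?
A = λN = 8.093e15 decays/year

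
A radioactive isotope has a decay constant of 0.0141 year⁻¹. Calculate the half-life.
t½ = ln(2)/λ = 49.16 years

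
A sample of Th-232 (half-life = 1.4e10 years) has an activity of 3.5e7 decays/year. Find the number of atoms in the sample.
N = A/λ = 7.069e17 atoms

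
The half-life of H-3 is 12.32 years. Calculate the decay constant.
λ = ln(2)/t½ = 0.05626 year⁻¹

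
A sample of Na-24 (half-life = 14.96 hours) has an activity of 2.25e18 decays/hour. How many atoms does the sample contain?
N = A/λ = 4.856e19 atoms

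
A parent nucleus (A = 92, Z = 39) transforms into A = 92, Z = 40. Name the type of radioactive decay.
ΔA = 0, ΔZ = +1 ⇒ beta-minus decay (β⁻)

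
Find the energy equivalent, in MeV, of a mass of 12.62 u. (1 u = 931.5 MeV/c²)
E = mc² = 11760 MeV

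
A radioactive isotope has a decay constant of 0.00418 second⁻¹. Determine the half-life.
t½ = ln(2)/λ = 165.8 seconds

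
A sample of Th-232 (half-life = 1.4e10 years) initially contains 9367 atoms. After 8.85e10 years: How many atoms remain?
N = N₀(1/2)^(t/t½) = 117.1 atoms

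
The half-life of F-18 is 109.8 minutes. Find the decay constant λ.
λ = ln(2)/t½ = 0.006313 minute⁻¹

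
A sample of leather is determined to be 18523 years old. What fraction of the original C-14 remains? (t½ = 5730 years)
N/N₀ = (1/2)^(t/t½) = 0.1064 = 10.6%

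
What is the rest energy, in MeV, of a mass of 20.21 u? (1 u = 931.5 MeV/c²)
E = mc² = 18830 MeV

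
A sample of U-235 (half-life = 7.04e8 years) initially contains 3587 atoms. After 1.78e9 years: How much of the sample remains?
N = N₀(1/2)^(t/t½) = 621.7 atoms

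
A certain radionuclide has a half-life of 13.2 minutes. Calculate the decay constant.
λ = ln(2)/t½ = 0.05251 minute⁻¹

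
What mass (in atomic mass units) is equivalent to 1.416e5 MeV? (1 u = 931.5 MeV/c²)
m = E/c² = 152 u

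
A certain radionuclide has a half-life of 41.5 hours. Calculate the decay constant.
λ = ln(2)/t½ = 0.0167 hour⁻¹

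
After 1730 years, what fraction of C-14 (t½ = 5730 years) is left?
N/N₀ = (1/2)^(t/t½) = 0.8112 = 81.1%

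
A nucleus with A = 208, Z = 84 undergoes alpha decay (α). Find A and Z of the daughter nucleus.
Daughter: A = 204, Z = 82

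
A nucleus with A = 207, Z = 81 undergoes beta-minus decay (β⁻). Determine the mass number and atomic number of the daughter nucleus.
Daughter: A = 207, Z = 82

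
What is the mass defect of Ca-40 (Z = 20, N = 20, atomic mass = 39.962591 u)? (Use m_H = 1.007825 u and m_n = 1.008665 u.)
Δm = Z·m_H + N·m_n − M = 0.3672 u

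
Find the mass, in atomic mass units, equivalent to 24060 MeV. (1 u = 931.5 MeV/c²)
m = E/c² = 25.83 u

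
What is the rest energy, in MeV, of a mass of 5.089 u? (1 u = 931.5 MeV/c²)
E = mc² = 4740 MeV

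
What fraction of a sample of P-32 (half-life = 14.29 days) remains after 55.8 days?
N/N₀ = (1/2)^(t/t½) = 0.06676 = 6.68%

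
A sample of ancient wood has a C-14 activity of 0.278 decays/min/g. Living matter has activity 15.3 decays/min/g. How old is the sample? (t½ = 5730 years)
Age = t½ × log₂(A₀/A) = 33130 years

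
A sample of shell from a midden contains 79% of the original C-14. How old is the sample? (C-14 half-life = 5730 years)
Age = t½ × log₂(1/ratio) = 1949 years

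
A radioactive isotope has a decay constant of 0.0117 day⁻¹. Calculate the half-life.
t½ = ln(2)/λ = 59.24 days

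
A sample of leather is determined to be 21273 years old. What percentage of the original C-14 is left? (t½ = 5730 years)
N/N₀ = (1/2)^(t/t½) = 0.07628 = 7.63%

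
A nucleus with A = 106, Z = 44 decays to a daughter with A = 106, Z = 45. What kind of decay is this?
ΔA = 0, ΔZ = +1 ⇒ beta-minus decay (β⁻)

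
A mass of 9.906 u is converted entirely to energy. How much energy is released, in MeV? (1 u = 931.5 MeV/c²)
E = mc² = 9227 MeV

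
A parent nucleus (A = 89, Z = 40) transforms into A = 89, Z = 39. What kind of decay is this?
ΔA = 0, ΔZ = -1 ⇒ beta-plus decay (β⁺) or electron capture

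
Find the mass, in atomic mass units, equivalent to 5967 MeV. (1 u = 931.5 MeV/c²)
m = E/c² = 6.406 u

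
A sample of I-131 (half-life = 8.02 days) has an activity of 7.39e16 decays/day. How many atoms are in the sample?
N = A/λ = 8.551e17 atoms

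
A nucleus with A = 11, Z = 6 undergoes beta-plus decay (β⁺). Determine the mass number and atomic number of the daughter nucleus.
Daughter: A = 11, Z = 5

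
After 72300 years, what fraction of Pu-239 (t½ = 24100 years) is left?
N/N₀ = (1/2)^(t/t½) = 0.125 = 12.5%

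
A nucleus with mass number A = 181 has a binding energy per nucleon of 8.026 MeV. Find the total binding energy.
B.E. = 8.026 × 181 = 1453 MeV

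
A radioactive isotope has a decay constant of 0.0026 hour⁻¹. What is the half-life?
t½ = ln(2)/λ = 266.6 hours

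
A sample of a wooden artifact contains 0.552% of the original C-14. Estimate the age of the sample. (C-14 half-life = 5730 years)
Age = t½ × log₂(1/ratio) = 42980 years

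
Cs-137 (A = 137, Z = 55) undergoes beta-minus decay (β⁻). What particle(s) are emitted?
β⁻: electron (e⁻) + antineutrino (ν̄ₑ)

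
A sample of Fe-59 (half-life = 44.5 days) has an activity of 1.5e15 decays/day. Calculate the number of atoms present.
N = A/λ = 9.63e16 atoms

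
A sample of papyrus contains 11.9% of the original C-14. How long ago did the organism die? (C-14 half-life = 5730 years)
Age = t½ × log₂(1/ratio) = 17600 years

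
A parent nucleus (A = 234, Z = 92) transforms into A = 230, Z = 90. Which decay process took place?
ΔA = -4, ΔZ = -2 ⇒ alpha decay (α)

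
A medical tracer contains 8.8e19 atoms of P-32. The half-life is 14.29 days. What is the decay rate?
A = λN = 4.269e18 decays/day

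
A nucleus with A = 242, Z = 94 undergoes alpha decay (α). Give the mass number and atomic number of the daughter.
Daughter: A = 238, Z = 92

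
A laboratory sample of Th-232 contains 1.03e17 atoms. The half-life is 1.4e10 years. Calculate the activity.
A = λN = 5.1e6 decays/year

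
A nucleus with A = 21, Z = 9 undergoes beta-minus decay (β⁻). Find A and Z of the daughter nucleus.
Daughter: A = 21, Z = 10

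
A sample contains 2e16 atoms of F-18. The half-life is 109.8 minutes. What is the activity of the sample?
A = λN = 1.263e14 decays/minute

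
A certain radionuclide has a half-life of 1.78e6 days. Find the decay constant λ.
λ = ln(2)/t½ = 3.894e-7 day⁻¹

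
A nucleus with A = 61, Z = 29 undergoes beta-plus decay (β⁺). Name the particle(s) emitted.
β⁺: positron (e⁺) + neutrino (νₑ)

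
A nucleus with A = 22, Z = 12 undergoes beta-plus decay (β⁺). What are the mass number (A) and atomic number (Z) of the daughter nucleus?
Daughter: A = 22, Z = 11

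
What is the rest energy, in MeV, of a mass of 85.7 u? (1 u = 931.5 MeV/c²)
E = mc² = 79830 MeV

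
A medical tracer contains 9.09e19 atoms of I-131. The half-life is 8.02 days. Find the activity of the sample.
A = λN = 7.856e18 decays/day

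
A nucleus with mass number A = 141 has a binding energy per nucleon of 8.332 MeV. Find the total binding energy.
B.E. = 8.332 × 141 = 1175 MeV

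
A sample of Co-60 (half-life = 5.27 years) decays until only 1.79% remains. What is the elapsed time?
t = t½ × log₂(N₀/N) = 30.59 years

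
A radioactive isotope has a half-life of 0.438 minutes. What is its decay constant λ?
λ = ln(2)/t½ = 1.583 minute⁻¹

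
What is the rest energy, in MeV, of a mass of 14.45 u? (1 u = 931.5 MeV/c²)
E = mc² = 13460 MeV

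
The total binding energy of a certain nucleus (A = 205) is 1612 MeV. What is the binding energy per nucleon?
B.E./A = 1612/205 = 7.863 MeV/nucleon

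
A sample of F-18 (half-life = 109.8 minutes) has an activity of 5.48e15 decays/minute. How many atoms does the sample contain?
N = A/λ = 8.681e17 atoms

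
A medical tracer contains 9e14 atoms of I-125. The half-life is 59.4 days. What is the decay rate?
A = λN = 1.05e13 decays/day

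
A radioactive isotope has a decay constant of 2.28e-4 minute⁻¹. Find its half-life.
t½ = ln(2)/λ = 3040 minutes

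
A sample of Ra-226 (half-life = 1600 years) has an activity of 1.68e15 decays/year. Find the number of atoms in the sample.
N = A/λ = 3.878e18 atoms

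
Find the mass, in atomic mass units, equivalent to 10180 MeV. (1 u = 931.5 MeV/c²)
m = E/c² = 10.93 u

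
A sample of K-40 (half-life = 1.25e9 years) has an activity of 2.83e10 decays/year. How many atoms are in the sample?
N = A/λ = 5.104e19 atoms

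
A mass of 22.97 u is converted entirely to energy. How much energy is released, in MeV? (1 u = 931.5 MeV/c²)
E = mc² = 21400 MeV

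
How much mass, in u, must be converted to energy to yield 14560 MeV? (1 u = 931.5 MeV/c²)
m = E/c² = 15.63 u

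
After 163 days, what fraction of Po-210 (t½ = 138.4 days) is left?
N/N₀ = (1/2)^(t/t½) = 0.442 = 44.2%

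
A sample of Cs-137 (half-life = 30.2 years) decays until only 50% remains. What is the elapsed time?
t = t½ × log₂(N₀/N) = 30.2 years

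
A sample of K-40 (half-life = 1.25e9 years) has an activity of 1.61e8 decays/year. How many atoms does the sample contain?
N = A/λ = 2.903e17 atoms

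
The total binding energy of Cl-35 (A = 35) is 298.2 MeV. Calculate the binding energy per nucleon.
B.E./A = 298.2/35 = 8.52 MeV/nucleon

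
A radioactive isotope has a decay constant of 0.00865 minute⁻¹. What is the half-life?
t½ = ln(2)/λ = 80.13 minutes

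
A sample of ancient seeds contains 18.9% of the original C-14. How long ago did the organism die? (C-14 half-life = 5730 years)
Age = t½ × log₂(1/ratio) = 13770 years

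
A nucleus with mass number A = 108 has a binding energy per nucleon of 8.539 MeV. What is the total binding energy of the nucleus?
B.E. = 8.539 × 108 = 922.2 MeV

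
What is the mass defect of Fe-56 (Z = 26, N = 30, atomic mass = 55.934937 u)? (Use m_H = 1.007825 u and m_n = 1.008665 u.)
Δm = Z·m_H + N·m_n − M = 0.5285 u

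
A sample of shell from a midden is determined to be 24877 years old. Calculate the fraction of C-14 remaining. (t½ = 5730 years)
N/N₀ = (1/2)^(t/t½) = 0.04933 = 4.93%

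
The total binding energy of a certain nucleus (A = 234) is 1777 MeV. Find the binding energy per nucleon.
B.E./A = 1777/234 = 7.594 MeV/nucleon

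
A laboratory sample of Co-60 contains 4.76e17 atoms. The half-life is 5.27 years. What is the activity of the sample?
A = λN = 6.261e16 decays/year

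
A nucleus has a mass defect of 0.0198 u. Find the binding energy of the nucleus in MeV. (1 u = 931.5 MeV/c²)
B.E. = Δm × 931.5 = 18.44 MeV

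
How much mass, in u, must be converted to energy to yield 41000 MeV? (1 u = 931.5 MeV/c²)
m = E/c² = 44.02 u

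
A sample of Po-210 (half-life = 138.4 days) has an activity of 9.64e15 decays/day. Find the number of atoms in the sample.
N = A/λ = 1.925e18 atoms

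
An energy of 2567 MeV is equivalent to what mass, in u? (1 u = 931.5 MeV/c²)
m = E/c² = 2.756 u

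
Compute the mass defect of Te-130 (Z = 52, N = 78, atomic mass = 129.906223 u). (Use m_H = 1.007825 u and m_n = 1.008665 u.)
Δm = Z·m_H + N·m_n − M = 1.177 u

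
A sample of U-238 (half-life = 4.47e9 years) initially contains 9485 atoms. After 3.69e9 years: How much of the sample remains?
N = N₀(1/2)^(t/t½) = 5352 atoms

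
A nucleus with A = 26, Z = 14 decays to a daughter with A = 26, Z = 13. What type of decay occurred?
ΔA = 0, ΔZ = -1 ⇒ beta-plus decay (β⁺) or electron capture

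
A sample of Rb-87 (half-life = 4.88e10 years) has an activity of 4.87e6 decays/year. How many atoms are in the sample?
N = A/λ = 3.429e17 atoms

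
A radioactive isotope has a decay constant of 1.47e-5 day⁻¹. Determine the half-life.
t½ = ln(2)/λ = 47150 days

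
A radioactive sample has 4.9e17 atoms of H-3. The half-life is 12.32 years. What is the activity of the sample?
A = λN = 2.757e16 decays/year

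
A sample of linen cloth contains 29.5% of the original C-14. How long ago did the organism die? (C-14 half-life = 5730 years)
Age = t½ × log₂(1/ratio) = 10090 years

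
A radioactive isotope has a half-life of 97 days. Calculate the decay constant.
λ = ln(2)/t½ = 0.007146 day⁻¹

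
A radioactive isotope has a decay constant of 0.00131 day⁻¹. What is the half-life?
t½ = ln(2)/λ = 529.1 days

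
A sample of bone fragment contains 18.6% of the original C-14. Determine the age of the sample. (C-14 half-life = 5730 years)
Age = t½ × log₂(1/ratio) = 13900 years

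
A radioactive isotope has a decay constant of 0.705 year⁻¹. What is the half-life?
t½ = ln(2)/λ = 0.9832 years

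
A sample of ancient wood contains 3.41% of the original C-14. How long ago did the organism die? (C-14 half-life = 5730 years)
Age = t½ × log₂(1/ratio) = 27930 years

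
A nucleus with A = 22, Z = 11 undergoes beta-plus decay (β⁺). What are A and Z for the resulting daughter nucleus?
Daughter: A = 22, Z = 10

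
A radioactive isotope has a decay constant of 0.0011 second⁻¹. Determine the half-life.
t½ = ln(2)/λ = 630.1 seconds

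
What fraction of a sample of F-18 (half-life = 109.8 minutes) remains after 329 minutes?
N/N₀ = (1/2)^(t/t½) = 0.1253 = 12.5%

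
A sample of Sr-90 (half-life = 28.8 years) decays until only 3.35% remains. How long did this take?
t = t½ × log₂(N₀/N) = 141.1 years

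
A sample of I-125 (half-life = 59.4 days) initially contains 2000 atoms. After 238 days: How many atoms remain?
N = N₀(1/2)^(t/t½) = 124.4 atoms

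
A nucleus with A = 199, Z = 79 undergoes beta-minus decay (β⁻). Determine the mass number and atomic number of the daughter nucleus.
Daughter: A = 199, Z = 80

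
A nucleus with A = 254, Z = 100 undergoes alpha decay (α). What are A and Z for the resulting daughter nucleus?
Daughter: A = 250, Z = 98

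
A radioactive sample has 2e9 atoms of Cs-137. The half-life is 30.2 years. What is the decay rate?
A = λN = 4.59e7 decays/year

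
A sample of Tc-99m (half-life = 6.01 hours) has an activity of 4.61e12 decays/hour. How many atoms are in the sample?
N = A/λ = 3.997e13 atoms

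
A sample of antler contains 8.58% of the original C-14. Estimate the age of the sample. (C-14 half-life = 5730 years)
Age = t½ × log₂(1/ratio) = 20300 years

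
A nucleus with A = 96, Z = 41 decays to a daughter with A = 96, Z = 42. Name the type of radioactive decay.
ΔA = 0, ΔZ = +1 ⇒ beta-minus decay (β⁻)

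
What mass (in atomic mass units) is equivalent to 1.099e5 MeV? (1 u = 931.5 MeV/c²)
m = E/c² = 118 u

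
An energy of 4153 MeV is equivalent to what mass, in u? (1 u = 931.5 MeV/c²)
m = E/c² = 4.458 u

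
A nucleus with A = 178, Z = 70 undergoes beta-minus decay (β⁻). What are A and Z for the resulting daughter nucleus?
Daughter: A = 178, Z = 71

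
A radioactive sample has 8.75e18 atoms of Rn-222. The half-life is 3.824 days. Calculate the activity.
A = λN = 1.586e18 decays/day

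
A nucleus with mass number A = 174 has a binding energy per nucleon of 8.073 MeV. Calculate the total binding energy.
B.E. = 8.073 × 174 = 1405 MeV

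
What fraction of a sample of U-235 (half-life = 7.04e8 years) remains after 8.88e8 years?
N/N₀ = (1/2)^(t/t½) = 0.4171 = 41.7%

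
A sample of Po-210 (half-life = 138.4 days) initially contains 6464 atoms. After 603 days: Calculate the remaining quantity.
N = N₀(1/2)^(t/t½) = 315.5 atoms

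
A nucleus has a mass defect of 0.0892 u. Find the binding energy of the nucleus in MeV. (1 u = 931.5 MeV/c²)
B.E. = Δm × 931.5 = 83.09 MeV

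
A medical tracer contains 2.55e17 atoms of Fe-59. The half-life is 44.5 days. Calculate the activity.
A = λN = 3.972e15 decays/day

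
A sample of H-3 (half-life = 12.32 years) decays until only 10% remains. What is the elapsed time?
t = t½ × log₂(N₀/N) = 40.93 years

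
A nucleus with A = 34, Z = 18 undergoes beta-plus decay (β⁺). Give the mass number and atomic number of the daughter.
Daughter: A = 34, Z = 17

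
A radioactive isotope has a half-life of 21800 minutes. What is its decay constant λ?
λ = ln(2)/t½ = 3.18e-5 minute⁻¹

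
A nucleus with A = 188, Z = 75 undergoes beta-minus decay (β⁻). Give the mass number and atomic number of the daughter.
Daughter: A = 188, Z = 76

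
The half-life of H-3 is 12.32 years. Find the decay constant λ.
λ = ln(2)/t½ = 0.05626 year⁻¹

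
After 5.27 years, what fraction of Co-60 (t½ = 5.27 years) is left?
N/N₀ = (1/2)^(t/t½) = 0.5 = 50%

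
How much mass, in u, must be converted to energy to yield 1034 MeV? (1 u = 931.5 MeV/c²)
m = E/c² = 1.11 u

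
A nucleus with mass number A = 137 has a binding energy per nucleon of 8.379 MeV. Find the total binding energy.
B.E. = 8.379 × 137 = 1148 MeV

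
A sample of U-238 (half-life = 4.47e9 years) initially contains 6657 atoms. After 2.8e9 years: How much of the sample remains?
N = N₀(1/2)^(t/t½) = 4312 atoms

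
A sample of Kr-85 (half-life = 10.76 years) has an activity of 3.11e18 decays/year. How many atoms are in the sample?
N = A/λ = 4.828e19 atoms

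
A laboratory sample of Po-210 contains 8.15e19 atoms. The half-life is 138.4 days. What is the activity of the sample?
A = λN = 4.082e17 decays/day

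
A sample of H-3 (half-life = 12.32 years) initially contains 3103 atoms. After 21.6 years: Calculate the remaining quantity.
N = N₀(1/2)^(t/t½) = 920.5 atoms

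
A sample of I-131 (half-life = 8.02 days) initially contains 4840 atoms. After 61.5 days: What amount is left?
N = N₀(1/2)^(t/t½) = 23.79 atoms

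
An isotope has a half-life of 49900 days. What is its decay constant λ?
λ = ln(2)/t½ = 1.389e-5 day⁻¹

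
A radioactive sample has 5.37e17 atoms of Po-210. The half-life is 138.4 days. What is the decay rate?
A = λN = 2.689e15 decays/day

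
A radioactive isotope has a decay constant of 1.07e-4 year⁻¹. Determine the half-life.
t½ = ln(2)/λ = 6478 years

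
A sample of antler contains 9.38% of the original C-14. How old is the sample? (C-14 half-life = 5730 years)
Age = t½ × log₂(1/ratio) = 19560 years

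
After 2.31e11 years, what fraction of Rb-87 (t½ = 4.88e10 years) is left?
N/N₀ = (1/2)^(t/t½) = 0.03759 = 3.76%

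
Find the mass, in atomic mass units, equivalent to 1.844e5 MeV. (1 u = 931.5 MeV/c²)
m = E/c² = 198 u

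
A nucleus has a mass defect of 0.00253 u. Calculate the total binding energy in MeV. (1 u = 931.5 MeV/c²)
B.E. = Δm × 931.5 = 2.357 MeV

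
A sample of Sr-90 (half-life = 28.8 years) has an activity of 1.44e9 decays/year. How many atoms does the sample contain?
N = A/λ = 5.983e10 atoms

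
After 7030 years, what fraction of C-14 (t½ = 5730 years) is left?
N/N₀ = (1/2)^(t/t½) = 0.4272 = 42.7%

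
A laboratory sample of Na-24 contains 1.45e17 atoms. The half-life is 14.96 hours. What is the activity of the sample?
A = λN = 6.718e15 decays/hour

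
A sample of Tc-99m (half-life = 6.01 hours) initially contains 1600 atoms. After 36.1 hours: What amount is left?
N = N₀(1/2)^(t/t½) = 24.88 atoms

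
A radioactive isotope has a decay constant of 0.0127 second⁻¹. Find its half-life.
t½ = ln(2)/λ = 54.58 seconds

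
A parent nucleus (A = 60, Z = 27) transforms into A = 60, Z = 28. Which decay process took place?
ΔA = 0, ΔZ = +1 ⇒ beta-minus decay (β⁻)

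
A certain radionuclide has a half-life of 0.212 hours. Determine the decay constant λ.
λ = ln(2)/t½ = 3.27 hour⁻¹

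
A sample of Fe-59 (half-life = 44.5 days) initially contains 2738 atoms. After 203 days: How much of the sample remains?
N = N₀(1/2)^(t/t½) = 115.9 atoms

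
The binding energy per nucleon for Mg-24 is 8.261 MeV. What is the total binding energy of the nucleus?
B.E. = 8.261 × 24 = 198.3 MeV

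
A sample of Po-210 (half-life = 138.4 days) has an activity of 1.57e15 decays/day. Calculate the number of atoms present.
N = A/λ = 3.135e17 atoms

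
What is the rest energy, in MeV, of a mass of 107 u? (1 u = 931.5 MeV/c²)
E = mc² = 99670 MeV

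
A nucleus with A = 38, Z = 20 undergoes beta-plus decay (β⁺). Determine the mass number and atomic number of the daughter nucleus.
Daughter: A = 38, Z = 19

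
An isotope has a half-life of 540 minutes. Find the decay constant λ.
λ = ln(2)/t½ = 0.001284 minute⁻¹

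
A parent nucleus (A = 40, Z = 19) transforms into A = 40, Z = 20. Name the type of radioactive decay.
ΔA = 0, ΔZ = +1 ⇒ beta-minus decay (β⁻)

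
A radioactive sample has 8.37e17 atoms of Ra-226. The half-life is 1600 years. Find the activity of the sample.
A = λN = 3.626e14 decays/year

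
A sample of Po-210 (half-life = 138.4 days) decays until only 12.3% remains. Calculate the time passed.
t = t½ × log₂(N₀/N) = 418.4 days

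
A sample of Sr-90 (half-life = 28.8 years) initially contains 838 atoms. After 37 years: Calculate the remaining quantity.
N = N₀(1/2)^(t/t½) = 344 atoms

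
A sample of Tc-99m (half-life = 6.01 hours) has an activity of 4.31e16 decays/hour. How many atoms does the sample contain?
N = A/λ = 3.737e17 atoms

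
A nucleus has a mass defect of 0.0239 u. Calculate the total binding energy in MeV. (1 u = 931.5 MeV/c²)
B.E. = Δm × 931.5 = 22.26 MeV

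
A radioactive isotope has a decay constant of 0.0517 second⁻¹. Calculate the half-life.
t½ = ln(2)/λ = 13.41 seconds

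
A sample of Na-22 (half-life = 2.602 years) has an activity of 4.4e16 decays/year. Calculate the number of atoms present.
N = A/λ = 1.652e17 atoms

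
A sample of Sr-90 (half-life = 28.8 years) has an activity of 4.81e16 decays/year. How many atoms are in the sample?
N = A/λ = 1.999e18 atoms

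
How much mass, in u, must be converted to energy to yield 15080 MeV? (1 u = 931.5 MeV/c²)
m = E/c² = 16.19 u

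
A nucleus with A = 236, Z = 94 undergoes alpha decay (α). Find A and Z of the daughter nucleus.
Daughter: A = 232, Z = 92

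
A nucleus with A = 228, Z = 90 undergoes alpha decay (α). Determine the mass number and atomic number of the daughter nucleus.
Daughter: A = 224, Z = 88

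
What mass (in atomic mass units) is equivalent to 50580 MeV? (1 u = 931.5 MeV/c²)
m = E/c² = 54.3 u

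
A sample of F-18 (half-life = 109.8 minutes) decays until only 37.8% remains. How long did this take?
t = t½ × log₂(N₀/N) = 154.1 minutes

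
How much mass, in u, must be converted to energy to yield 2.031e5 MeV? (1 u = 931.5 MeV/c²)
m = E/c² = 218 u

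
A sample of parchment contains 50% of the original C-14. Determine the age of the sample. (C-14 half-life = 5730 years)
Age = t½ × log₂(1/ratio) = 5730 years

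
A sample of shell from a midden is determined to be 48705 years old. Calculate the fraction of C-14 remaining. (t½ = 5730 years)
N/N₀ = (1/2)^(t/t½) = 0.002762 = 0.276%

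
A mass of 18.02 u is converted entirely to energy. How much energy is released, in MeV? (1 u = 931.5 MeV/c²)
E = mc² = 16790 MeV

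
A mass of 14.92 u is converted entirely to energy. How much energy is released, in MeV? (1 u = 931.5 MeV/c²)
E = mc² = 13900 MeV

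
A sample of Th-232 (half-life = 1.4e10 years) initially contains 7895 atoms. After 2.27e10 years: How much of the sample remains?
N = N₀(1/2)^(t/t½) = 2566 atoms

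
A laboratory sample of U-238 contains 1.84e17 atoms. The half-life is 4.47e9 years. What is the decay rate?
A = λN = 2.853e7 decays/year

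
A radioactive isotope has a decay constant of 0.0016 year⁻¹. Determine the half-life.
t½ = ln(2)/λ = 433.2 years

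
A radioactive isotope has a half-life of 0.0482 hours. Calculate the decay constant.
λ = ln(2)/t½ = 14.38 hour⁻¹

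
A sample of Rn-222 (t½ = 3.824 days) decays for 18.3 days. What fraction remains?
N/N₀ = (1/2)^(t/t½) = 0.03626 = 3.63%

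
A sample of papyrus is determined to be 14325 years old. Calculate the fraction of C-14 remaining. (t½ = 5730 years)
N/N₀ = (1/2)^(t/t½) = 0.1768 = 17.7%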